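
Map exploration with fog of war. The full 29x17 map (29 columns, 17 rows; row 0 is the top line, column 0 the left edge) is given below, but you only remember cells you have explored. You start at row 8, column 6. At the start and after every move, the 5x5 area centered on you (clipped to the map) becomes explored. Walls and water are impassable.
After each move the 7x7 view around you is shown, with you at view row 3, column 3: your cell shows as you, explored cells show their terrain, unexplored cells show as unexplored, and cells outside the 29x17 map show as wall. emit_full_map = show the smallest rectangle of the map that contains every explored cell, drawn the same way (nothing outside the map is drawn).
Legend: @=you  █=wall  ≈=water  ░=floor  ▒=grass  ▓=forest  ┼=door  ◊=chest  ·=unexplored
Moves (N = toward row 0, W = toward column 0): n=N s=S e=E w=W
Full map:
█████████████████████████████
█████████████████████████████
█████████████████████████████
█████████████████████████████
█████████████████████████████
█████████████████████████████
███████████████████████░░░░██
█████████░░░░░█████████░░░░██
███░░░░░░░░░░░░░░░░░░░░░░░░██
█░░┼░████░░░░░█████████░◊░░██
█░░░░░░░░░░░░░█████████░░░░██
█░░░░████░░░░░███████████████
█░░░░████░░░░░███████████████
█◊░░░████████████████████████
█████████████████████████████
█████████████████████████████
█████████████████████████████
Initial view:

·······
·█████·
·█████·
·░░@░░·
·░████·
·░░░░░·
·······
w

·······
·██████
·██████
·░░@░░░
·┼░████
·░░░░░░
·······

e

·······
██████·
██████·
░░░@░░·
┼░████·
░░░░░░·
·······

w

·······
·██████
·██████
·░░@░░░
·┼░████
·░░░░░░
·······

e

·······
██████·
██████·
░░░@░░·
┼░████·
░░░░░░·
·······


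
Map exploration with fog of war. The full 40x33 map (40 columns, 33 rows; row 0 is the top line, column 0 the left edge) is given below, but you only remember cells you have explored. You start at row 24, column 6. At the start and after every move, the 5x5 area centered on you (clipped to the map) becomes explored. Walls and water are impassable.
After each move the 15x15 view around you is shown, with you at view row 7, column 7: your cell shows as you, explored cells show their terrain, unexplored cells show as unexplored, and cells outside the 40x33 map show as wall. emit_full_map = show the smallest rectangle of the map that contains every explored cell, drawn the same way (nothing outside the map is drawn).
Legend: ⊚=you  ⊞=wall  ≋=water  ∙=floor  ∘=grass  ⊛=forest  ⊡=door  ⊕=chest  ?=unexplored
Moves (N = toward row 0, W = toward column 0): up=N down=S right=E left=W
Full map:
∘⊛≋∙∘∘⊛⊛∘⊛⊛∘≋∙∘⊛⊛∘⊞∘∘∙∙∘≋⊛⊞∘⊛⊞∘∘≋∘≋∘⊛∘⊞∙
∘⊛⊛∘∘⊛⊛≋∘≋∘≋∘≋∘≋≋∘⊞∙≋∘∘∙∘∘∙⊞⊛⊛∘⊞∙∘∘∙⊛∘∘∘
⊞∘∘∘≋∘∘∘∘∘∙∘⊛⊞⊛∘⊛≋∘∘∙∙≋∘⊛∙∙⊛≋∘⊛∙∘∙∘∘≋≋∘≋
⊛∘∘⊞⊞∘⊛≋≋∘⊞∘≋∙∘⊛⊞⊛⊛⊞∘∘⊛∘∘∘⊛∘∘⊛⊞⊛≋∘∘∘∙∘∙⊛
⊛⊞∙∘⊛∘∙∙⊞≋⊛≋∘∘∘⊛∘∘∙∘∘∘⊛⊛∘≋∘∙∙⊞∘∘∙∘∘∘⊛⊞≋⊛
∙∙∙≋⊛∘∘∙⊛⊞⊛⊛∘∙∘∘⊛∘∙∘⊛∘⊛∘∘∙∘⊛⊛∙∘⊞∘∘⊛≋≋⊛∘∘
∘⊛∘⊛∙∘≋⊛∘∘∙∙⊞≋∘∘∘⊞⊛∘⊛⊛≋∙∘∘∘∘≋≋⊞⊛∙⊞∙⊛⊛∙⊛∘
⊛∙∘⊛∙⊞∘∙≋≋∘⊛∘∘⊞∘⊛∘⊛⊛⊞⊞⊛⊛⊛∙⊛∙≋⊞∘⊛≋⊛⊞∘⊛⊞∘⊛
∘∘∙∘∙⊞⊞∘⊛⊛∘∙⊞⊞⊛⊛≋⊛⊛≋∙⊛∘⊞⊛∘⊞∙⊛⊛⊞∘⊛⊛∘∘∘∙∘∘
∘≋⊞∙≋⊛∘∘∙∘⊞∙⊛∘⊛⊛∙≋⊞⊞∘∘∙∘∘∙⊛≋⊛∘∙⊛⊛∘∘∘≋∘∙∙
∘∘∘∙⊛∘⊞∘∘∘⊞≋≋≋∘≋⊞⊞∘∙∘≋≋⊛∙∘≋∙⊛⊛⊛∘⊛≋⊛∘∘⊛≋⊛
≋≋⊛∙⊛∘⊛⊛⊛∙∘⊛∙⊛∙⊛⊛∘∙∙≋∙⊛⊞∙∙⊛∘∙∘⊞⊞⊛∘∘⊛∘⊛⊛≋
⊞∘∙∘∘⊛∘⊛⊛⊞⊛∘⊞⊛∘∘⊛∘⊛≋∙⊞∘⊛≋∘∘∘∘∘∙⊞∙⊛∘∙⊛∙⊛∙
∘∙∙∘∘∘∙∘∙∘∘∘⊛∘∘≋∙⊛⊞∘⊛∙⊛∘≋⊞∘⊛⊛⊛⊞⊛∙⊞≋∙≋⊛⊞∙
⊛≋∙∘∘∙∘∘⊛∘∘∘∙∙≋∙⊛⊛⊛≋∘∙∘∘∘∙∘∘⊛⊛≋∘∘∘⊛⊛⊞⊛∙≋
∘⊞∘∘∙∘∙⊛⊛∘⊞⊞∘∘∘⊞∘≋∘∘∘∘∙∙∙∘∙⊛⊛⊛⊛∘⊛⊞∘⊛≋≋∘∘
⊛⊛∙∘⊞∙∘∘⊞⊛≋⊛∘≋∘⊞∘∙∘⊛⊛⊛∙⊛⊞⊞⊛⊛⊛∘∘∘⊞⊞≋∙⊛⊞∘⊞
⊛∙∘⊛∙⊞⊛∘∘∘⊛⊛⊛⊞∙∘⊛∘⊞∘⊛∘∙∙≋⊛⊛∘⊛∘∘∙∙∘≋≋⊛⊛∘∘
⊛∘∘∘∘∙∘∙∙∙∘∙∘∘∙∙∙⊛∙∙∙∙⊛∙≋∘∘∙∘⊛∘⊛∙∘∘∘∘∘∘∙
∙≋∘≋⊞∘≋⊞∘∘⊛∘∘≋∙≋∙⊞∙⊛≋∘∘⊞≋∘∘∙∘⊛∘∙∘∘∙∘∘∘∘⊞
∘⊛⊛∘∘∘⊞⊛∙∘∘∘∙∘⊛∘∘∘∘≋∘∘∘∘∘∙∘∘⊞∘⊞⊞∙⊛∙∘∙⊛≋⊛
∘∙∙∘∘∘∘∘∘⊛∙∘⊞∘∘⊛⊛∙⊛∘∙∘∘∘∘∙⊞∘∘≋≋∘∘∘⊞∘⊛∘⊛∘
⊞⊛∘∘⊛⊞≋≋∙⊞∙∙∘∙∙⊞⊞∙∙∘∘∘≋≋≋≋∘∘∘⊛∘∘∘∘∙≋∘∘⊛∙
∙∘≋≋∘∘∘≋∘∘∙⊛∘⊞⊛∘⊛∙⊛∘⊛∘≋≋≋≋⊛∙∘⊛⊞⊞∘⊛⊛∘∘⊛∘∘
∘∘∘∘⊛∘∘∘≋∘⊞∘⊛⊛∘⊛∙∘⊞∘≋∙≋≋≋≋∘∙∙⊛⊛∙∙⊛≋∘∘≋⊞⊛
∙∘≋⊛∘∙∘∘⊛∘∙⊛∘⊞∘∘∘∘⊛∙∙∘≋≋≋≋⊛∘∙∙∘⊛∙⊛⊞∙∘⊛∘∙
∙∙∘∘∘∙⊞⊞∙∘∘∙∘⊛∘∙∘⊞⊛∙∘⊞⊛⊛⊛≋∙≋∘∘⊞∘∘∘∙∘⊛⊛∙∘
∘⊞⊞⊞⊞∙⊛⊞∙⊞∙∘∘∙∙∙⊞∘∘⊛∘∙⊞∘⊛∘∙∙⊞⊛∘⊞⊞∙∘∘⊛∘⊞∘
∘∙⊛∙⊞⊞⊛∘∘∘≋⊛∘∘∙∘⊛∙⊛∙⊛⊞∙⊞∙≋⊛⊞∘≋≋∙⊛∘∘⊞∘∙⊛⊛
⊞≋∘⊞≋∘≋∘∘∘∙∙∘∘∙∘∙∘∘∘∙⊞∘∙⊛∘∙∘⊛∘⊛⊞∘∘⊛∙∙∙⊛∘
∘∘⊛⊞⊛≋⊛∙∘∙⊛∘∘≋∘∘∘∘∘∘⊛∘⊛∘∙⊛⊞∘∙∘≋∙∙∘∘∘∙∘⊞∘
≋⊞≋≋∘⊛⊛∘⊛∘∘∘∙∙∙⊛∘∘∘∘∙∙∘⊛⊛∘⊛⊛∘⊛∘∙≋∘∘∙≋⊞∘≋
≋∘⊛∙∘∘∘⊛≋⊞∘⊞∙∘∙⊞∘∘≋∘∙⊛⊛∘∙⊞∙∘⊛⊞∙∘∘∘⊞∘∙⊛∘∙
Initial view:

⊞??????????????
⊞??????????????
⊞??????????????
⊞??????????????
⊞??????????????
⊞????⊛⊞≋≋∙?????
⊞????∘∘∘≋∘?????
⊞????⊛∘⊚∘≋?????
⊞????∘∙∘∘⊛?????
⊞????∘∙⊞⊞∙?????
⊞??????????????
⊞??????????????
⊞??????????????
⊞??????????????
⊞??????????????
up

⊞??????????????
⊞??????????????
⊞??????????????
⊞??????????????
⊞??????????????
⊞????∘∘∘∘∘?????
⊞????⊛⊞≋≋∙?????
⊞????∘∘⊚≋∘?????
⊞????⊛∘∘∘≋?????
⊞????∘∙∘∘⊛?????
⊞????∘∙⊞⊞∙?????
⊞??????????????
⊞??????????????
⊞??????????????
⊞??????????????

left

⊞⊞?????????????
⊞⊞?????????????
⊞⊞?????????????
⊞⊞?????????????
⊞⊞?????????????
⊞⊞???∘∘∘∘∘∘????
⊞⊞???∘⊛⊞≋≋∙????
⊞⊞???≋∘⊚∘≋∘????
⊞⊞???∘⊛∘∘∘≋????
⊞⊞???⊛∘∙∘∘⊛????
⊞⊞????∘∙⊞⊞∙????
⊞⊞?????????????
⊞⊞?????????????
⊞⊞?????????????
⊞⊞?????????????

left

⊞⊞⊞????????????
⊞⊞⊞????????????
⊞⊞⊞????????????
⊞⊞⊞????????????
⊞⊞⊞????????????
⊞⊞⊞??∙∘∘∘∘∘∘???
⊞⊞⊞??∘∘⊛⊞≋≋∙???
⊞⊞⊞??≋≋⊚∘∘≋∘???
⊞⊞⊞??∘∘⊛∘∘∘≋???
⊞⊞⊞??≋⊛∘∙∘∘⊛???
⊞⊞⊞????∘∙⊞⊞∙???
⊞⊞⊞????????????
⊞⊞⊞????????????
⊞⊞⊞????????????
⊞⊞⊞????????????

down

⊞⊞⊞????????????
⊞⊞⊞????????????
⊞⊞⊞????????????
⊞⊞⊞????????????
⊞⊞⊞??∙∘∘∘∘∘∘???
⊞⊞⊞??∘∘⊛⊞≋≋∙???
⊞⊞⊞??≋≋∘∘∘≋∘???
⊞⊞⊞??∘∘⊚∘∘∘≋???
⊞⊞⊞??≋⊛∘∙∘∘⊛???
⊞⊞⊞??∘∘∘∙⊞⊞∙???
⊞⊞⊞????????????
⊞⊞⊞????????????
⊞⊞⊞????????????
⊞⊞⊞????????????
⊞⊞⊞????????????

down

⊞⊞⊞????????????
⊞⊞⊞????????????
⊞⊞⊞????????????
⊞⊞⊞??∙∘∘∘∘∘∘???
⊞⊞⊞??∘∘⊛⊞≋≋∙???
⊞⊞⊞??≋≋∘∘∘≋∘???
⊞⊞⊞??∘∘⊛∘∘∘≋???
⊞⊞⊞??≋⊛⊚∙∘∘⊛???
⊞⊞⊞??∘∘∘∙⊞⊞∙???
⊞⊞⊞??⊞⊞⊞∙⊛?????
⊞⊞⊞????????????
⊞⊞⊞????????????
⊞⊞⊞????????????
⊞⊞⊞????????????
⊞⊞⊞????????????

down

⊞⊞⊞????????????
⊞⊞⊞????????????
⊞⊞⊞??∙∘∘∘∘∘∘???
⊞⊞⊞??∘∘⊛⊞≋≋∙???
⊞⊞⊞??≋≋∘∘∘≋∘???
⊞⊞⊞??∘∘⊛∘∘∘≋???
⊞⊞⊞??≋⊛∘∙∘∘⊛???
⊞⊞⊞??∘∘⊚∙⊞⊞∙???
⊞⊞⊞??⊞⊞⊞∙⊛?????
⊞⊞⊞??⊛∙⊞⊞⊛?????
⊞⊞⊞????????????
⊞⊞⊞????????????
⊞⊞⊞????????????
⊞⊞⊞????????????
⊞⊞⊞⊞⊞⊞⊞⊞⊞⊞⊞⊞⊞⊞⊞

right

⊞⊞?????????????
⊞⊞?????????????
⊞⊞??∙∘∘∘∘∘∘????
⊞⊞??∘∘⊛⊞≋≋∙????
⊞⊞??≋≋∘∘∘≋∘????
⊞⊞??∘∘⊛∘∘∘≋????
⊞⊞??≋⊛∘∙∘∘⊛????
⊞⊞??∘∘∘⊚⊞⊞∙????
⊞⊞??⊞⊞⊞∙⊛⊞?????
⊞⊞??⊛∙⊞⊞⊛∘?????
⊞⊞?????????????
⊞⊞?????????????
⊞⊞?????????????
⊞⊞?????????????
⊞⊞⊞⊞⊞⊞⊞⊞⊞⊞⊞⊞⊞⊞⊞

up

⊞⊞?????????????
⊞⊞?????????????
⊞⊞?????????????
⊞⊞??∙∘∘∘∘∘∘????
⊞⊞??∘∘⊛⊞≋≋∙????
⊞⊞??≋≋∘∘∘≋∘????
⊞⊞??∘∘⊛∘∘∘≋????
⊞⊞??≋⊛∘⊚∘∘⊛????
⊞⊞??∘∘∘∙⊞⊞∙????
⊞⊞??⊞⊞⊞∙⊛⊞?????
⊞⊞??⊛∙⊞⊞⊛∘?????
⊞⊞?????????????
⊞⊞?????????????
⊞⊞?????????????
⊞⊞?????????????

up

⊞⊞?????????????
⊞⊞?????????????
⊞⊞?????????????
⊞⊞?????????????
⊞⊞??∙∘∘∘∘∘∘????
⊞⊞??∘∘⊛⊞≋≋∙????
⊞⊞??≋≋∘∘∘≋∘????
⊞⊞??∘∘⊛⊚∘∘≋????
⊞⊞??≋⊛∘∙∘∘⊛????
⊞⊞??∘∘∘∙⊞⊞∙????
⊞⊞??⊞⊞⊞∙⊛⊞?????
⊞⊞??⊛∙⊞⊞⊛∘?????
⊞⊞?????????????
⊞⊞?????????????
⊞⊞?????????????

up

⊞⊞?????????????
⊞⊞?????????????
⊞⊞?????????????
⊞⊞?????????????
⊞⊞?????????????
⊞⊞??∙∘∘∘∘∘∘????
⊞⊞??∘∘⊛⊞≋≋∙????
⊞⊞??≋≋∘⊚∘≋∘????
⊞⊞??∘∘⊛∘∘∘≋????
⊞⊞??≋⊛∘∙∘∘⊛????
⊞⊞??∘∘∘∙⊞⊞∙????
⊞⊞??⊞⊞⊞∙⊛⊞?????
⊞⊞??⊛∙⊞⊞⊛∘?????
⊞⊞?????????????
⊞⊞?????????????

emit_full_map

∙∘∘∘∘∘∘
∘∘⊛⊞≋≋∙
≋≋∘⊚∘≋∘
∘∘⊛∘∘∘≋
≋⊛∘∙∘∘⊛
∘∘∘∙⊞⊞∙
⊞⊞⊞∙⊛⊞?
⊛∙⊞⊞⊛∘?

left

⊞⊞⊞????????????
⊞⊞⊞????????????
⊞⊞⊞????????????
⊞⊞⊞????????????
⊞⊞⊞????????????
⊞⊞⊞??∙∘∘∘∘∘∘???
⊞⊞⊞??∘∘⊛⊞≋≋∙???
⊞⊞⊞??≋≋⊚∘∘≋∘???
⊞⊞⊞??∘∘⊛∘∘∘≋???
⊞⊞⊞??≋⊛∘∙∘∘⊛???
⊞⊞⊞??∘∘∘∙⊞⊞∙???
⊞⊞⊞??⊞⊞⊞∙⊛⊞????
⊞⊞⊞??⊛∙⊞⊞⊛∘????
⊞⊞⊞????????????
⊞⊞⊞????????????

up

⊞⊞⊞????????????
⊞⊞⊞????????????
⊞⊞⊞????????????
⊞⊞⊞????????????
⊞⊞⊞????????????
⊞⊞⊞??⊛∘∘∘⊞?????
⊞⊞⊞??∙∘∘∘∘∘∘???
⊞⊞⊞??∘∘⊚⊞≋≋∙???
⊞⊞⊞??≋≋∘∘∘≋∘???
⊞⊞⊞??∘∘⊛∘∘∘≋???
⊞⊞⊞??≋⊛∘∙∘∘⊛???
⊞⊞⊞??∘∘∘∙⊞⊞∙???
⊞⊞⊞??⊞⊞⊞∙⊛⊞????
⊞⊞⊞??⊛∙⊞⊞⊛∘????
⊞⊞⊞????????????

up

⊞⊞⊞????????????
⊞⊞⊞????????????
⊞⊞⊞????????????
⊞⊞⊞????????????
⊞⊞⊞????????????
⊞⊞⊞??∘≋⊞∘≋?????
⊞⊞⊞??⊛∘∘∘⊞?????
⊞⊞⊞??∙∘⊚∘∘∘∘???
⊞⊞⊞??∘∘⊛⊞≋≋∙???
⊞⊞⊞??≋≋∘∘∘≋∘???
⊞⊞⊞??∘∘⊛∘∘∘≋???
⊞⊞⊞??≋⊛∘∙∘∘⊛???
⊞⊞⊞??∘∘∘∙⊞⊞∙???
⊞⊞⊞??⊞⊞⊞∙⊛⊞????
⊞⊞⊞??⊛∙⊞⊞⊛∘????

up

⊞⊞⊞????????????
⊞⊞⊞????????????
⊞⊞⊞????????????
⊞⊞⊞????????????
⊞⊞⊞????????????
⊞⊞⊞??∘∘∘∙∘?????
⊞⊞⊞??∘≋⊞∘≋?????
⊞⊞⊞??⊛∘⊚∘⊞?????
⊞⊞⊞??∙∘∘∘∘∘∘???
⊞⊞⊞??∘∘⊛⊞≋≋∙???
⊞⊞⊞??≋≋∘∘∘≋∘???
⊞⊞⊞??∘∘⊛∘∘∘≋???
⊞⊞⊞??≋⊛∘∙∘∘⊛???
⊞⊞⊞??∘∘∘∙⊞⊞∙???
⊞⊞⊞??⊞⊞⊞∙⊛⊞????

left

⊞⊞⊞⊞???????????
⊞⊞⊞⊞???????????
⊞⊞⊞⊞???????????
⊞⊞⊞⊞???????????
⊞⊞⊞⊞???????????
⊞⊞⊞⊞?∘∘∘∘∙∘????
⊞⊞⊞⊞?≋∘≋⊞∘≋????
⊞⊞⊞⊞?⊛⊛⊚∘∘⊞????
⊞⊞⊞⊞?∙∙∘∘∘∘∘∘??
⊞⊞⊞⊞?⊛∘∘⊛⊞≋≋∙??
⊞⊞⊞⊞??≋≋∘∘∘≋∘??
⊞⊞⊞⊞??∘∘⊛∘∘∘≋??
⊞⊞⊞⊞??≋⊛∘∙∘∘⊛??
⊞⊞⊞⊞??∘∘∘∙⊞⊞∙??
⊞⊞⊞⊞??⊞⊞⊞∙⊛⊞???

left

⊞⊞⊞⊞⊞??????????
⊞⊞⊞⊞⊞??????????
⊞⊞⊞⊞⊞??????????
⊞⊞⊞⊞⊞??????????
⊞⊞⊞⊞⊞??????????
⊞⊞⊞⊞⊞⊛∘∘∘∘∙∘???
⊞⊞⊞⊞⊞∙≋∘≋⊞∘≋???
⊞⊞⊞⊞⊞∘⊛⊚∘∘∘⊞???
⊞⊞⊞⊞⊞∘∙∙∘∘∘∘∘∘?
⊞⊞⊞⊞⊞⊞⊛∘∘⊛⊞≋≋∙?
⊞⊞⊞⊞⊞??≋≋∘∘∘≋∘?
⊞⊞⊞⊞⊞??∘∘⊛∘∘∘≋?
⊞⊞⊞⊞⊞??≋⊛∘∙∘∘⊛?
⊞⊞⊞⊞⊞??∘∘∘∙⊞⊞∙?
⊞⊞⊞⊞⊞??⊞⊞⊞∙⊛⊞??

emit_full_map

⊛∘∘∘∘∙∘??
∙≋∘≋⊞∘≋??
∘⊛⊚∘∘∘⊞??
∘∙∙∘∘∘∘∘∘
⊞⊛∘∘⊛⊞≋≋∙
??≋≋∘∘∘≋∘
??∘∘⊛∘∘∘≋
??≋⊛∘∙∘∘⊛
??∘∘∘∙⊞⊞∙
??⊞⊞⊞∙⊛⊞?
??⊛∙⊞⊞⊛∘?


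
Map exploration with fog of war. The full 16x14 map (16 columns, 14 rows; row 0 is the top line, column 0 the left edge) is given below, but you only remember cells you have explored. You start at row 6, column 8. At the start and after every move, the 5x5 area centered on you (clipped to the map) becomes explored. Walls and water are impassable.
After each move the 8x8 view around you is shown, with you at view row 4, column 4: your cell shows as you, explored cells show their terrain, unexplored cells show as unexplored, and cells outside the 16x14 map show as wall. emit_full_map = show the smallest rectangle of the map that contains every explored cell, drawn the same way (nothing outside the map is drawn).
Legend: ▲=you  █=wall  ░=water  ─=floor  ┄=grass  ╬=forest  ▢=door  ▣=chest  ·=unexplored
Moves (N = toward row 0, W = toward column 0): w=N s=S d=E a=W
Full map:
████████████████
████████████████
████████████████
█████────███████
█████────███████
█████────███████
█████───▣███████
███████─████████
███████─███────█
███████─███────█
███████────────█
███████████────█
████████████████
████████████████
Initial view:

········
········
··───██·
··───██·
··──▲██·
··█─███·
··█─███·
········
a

········
········
··────██
··────██
··──▲▣██
··██─███
··██─███
········

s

········
··────██
··────██
··───▣██
··██▲███
··██─███
··██─██·
········

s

··────██
··────██
··───▣██
··██─███
··██▲███
··██─██·
··██───·
········

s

··────██
··───▣██
··██─███
··██─███
··██▲██·
··██───·
··█████·
········

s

··───▣██
··██─███
··██─███
··██─██·
··██▲──·
··█████·
··█████·
········

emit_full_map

────██
────██
───▣██
██─███
██─███
██─██·
██▲──·
█████·
█████·

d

·───▣██·
·██─███·
·██─███·
·██─███·
·██─▲──·
·██████·
·██████·
········

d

───▣██··
██─███··
██─███─·
██─███─·
██──▲──·
██████─·
███████·
········

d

──▣██···
█─███···
█─███──·
█─███──·
█───▲──·
█████──·
███████·
········

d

─▣██····
─███····
─███───·
─███───·
────▲──·
████───·
███████·
········

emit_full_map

────██···
────██···
───▣██···
██─███···
██─███───
██─███───
██────▲──
██████───
█████████

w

──██····
─▣██····
─██████·
─███───·
─███▲──·
───────·
████───·
███████·

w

──██····
──██····
─▣█████·
─██████·
─███▲──·
─███───·
───────·
████───·

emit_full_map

────██···
────██···
───▣█████
██─██████
██─███▲──
██─███───
██───────
██████───
█████████


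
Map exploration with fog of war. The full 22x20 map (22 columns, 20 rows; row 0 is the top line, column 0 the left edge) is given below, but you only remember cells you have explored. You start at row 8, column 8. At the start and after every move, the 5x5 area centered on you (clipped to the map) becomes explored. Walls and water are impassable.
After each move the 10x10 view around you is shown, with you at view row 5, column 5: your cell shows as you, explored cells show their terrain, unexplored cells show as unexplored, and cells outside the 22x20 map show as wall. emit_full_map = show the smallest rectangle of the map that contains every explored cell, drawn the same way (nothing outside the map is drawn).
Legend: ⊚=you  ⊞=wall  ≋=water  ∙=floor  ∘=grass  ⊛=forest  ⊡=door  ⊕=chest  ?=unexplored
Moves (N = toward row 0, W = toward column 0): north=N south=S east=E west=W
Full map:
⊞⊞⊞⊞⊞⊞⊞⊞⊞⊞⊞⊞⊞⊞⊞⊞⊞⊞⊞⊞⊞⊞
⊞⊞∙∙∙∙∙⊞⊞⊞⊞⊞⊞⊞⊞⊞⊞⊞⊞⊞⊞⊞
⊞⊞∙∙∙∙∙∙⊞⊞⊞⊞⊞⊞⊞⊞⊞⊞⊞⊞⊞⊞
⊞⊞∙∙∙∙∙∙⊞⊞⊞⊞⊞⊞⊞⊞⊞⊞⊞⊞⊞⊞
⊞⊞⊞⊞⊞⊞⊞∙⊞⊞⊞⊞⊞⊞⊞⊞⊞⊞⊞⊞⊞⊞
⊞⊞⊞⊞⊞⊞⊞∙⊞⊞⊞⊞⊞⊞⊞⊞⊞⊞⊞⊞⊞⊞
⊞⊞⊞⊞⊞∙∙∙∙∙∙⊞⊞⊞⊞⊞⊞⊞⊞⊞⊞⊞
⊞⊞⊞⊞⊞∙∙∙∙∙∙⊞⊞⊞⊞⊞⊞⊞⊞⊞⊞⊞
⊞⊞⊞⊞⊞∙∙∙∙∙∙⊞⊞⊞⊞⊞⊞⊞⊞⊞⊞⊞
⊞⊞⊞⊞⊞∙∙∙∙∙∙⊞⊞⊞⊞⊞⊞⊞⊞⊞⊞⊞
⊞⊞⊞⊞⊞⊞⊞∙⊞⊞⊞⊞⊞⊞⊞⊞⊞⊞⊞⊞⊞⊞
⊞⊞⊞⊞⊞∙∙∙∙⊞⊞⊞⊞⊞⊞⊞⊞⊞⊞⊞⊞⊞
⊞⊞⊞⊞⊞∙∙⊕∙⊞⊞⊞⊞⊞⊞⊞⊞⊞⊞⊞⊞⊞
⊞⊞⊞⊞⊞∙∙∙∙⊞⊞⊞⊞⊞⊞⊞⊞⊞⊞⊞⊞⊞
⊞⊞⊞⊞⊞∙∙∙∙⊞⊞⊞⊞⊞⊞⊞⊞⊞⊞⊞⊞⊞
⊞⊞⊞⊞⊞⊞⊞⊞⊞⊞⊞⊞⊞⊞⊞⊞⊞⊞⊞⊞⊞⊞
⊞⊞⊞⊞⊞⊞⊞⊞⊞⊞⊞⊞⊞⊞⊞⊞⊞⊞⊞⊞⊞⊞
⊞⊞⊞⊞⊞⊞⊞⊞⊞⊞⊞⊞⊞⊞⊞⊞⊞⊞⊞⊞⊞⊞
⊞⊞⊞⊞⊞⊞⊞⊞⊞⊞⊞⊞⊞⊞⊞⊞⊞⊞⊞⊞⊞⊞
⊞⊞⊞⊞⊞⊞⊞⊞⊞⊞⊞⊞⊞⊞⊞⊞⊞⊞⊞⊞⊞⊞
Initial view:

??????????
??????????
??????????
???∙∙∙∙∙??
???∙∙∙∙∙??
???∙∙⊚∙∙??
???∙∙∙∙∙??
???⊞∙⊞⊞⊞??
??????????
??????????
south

??????????
??????????
???∙∙∙∙∙??
???∙∙∙∙∙??
???∙∙∙∙∙??
???∙∙⊚∙∙??
???⊞∙⊞⊞⊞??
???∙∙∙⊞⊞??
??????????
??????????

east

??????????
??????????
??∙∙∙∙∙???
??∙∙∙∙∙⊞??
??∙∙∙∙∙⊞??
??∙∙∙⊚∙⊞??
??⊞∙⊞⊞⊞⊞??
??∙∙∙⊞⊞⊞??
??????????
??????????

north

??????????
??????????
??????????
??∙∙∙∙∙⊞??
??∙∙∙∙∙⊞??
??∙∙∙⊚∙⊞??
??∙∙∙∙∙⊞??
??⊞∙⊞⊞⊞⊞??
??∙∙∙⊞⊞⊞??
??????????

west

??????????
??????????
??????????
???∙∙∙∙∙⊞?
???∙∙∙∙∙⊞?
???∙∙⊚∙∙⊞?
???∙∙∙∙∙⊞?
???⊞∙⊞⊞⊞⊞?
???∙∙∙⊞⊞⊞?
??????????

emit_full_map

∙∙∙∙∙⊞
∙∙∙∙∙⊞
∙∙⊚∙∙⊞
∙∙∙∙∙⊞
⊞∙⊞⊞⊞⊞
∙∙∙⊞⊞⊞

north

??????????
??????????
??????????
???⊞∙⊞⊞⊞??
???∙∙∙∙∙⊞?
???∙∙⊚∙∙⊞?
???∙∙∙∙∙⊞?
???∙∙∙∙∙⊞?
???⊞∙⊞⊞⊞⊞?
???∙∙∙⊞⊞⊞?

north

??????????
??????????
??????????
???⊞∙⊞⊞⊞??
???⊞∙⊞⊞⊞??
???∙∙⊚∙∙⊞?
???∙∙∙∙∙⊞?
???∙∙∙∙∙⊞?
???∙∙∙∙∙⊞?
???⊞∙⊞⊞⊞⊞?

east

??????????
??????????
??????????
??⊞∙⊞⊞⊞⊞??
??⊞∙⊞⊞⊞⊞??
??∙∙∙⊚∙⊞??
??∙∙∙∙∙⊞??
??∙∙∙∙∙⊞??
??∙∙∙∙∙⊞??
??⊞∙⊞⊞⊞⊞??

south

??????????
??????????
??⊞∙⊞⊞⊞⊞??
??⊞∙⊞⊞⊞⊞??
??∙∙∙∙∙⊞??
??∙∙∙⊚∙⊞??
??∙∙∙∙∙⊞??
??∙∙∙∙∙⊞??
??⊞∙⊞⊞⊞⊞??
??∙∙∙⊞⊞⊞??

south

??????????
??⊞∙⊞⊞⊞⊞??
??⊞∙⊞⊞⊞⊞??
??∙∙∙∙∙⊞??
??∙∙∙∙∙⊞??
??∙∙∙⊚∙⊞??
??∙∙∙∙∙⊞??
??⊞∙⊞⊞⊞⊞??
??∙∙∙⊞⊞⊞??
??????????

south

??⊞∙⊞⊞⊞⊞??
??⊞∙⊞⊞⊞⊞??
??∙∙∙∙∙⊞??
??∙∙∙∙∙⊞??
??∙∙∙∙∙⊞??
??∙∙∙⊚∙⊞??
??⊞∙⊞⊞⊞⊞??
??∙∙∙⊞⊞⊞??
??????????
??????????

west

???⊞∙⊞⊞⊞⊞?
???⊞∙⊞⊞⊞⊞?
???∙∙∙∙∙⊞?
???∙∙∙∙∙⊞?
???∙∙∙∙∙⊞?
???∙∙⊚∙∙⊞?
???⊞∙⊞⊞⊞⊞?
???∙∙∙⊞⊞⊞?
??????????
??????????

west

????⊞∙⊞⊞⊞⊞
????⊞∙⊞⊞⊞⊞
????∙∙∙∙∙⊞
???∙∙∙∙∙∙⊞
???∙∙∙∙∙∙⊞
???∙∙⊚∙∙∙⊞
???⊞⊞∙⊞⊞⊞⊞
???∙∙∙∙⊞⊞⊞
??????????
??????????

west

?????⊞∙⊞⊞⊞
?????⊞∙⊞⊞⊞
?????∙∙∙∙∙
???⊞∙∙∙∙∙∙
???⊞∙∙∙∙∙∙
???⊞∙⊚∙∙∙∙
???⊞⊞⊞∙⊞⊞⊞
???⊞∙∙∙∙⊞⊞
??????????
??????????

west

??????⊞∙⊞⊞
??????⊞∙⊞⊞
??????∙∙∙∙
???⊞⊞∙∙∙∙∙
???⊞⊞∙∙∙∙∙
???⊞⊞⊚∙∙∙∙
???⊞⊞⊞⊞∙⊞⊞
???⊞⊞∙∙∙∙⊞
??????????
??????????

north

??????????
??????⊞∙⊞⊞
??????⊞∙⊞⊞
???⊞⊞∙∙∙∙∙
???⊞⊞∙∙∙∙∙
???⊞⊞⊚∙∙∙∙
???⊞⊞∙∙∙∙∙
???⊞⊞⊞⊞∙⊞⊞
???⊞⊞∙∙∙∙⊞
??????????

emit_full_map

???⊞∙⊞⊞⊞⊞
???⊞∙⊞⊞⊞⊞
⊞⊞∙∙∙∙∙∙⊞
⊞⊞∙∙∙∙∙∙⊞
⊞⊞⊚∙∙∙∙∙⊞
⊞⊞∙∙∙∙∙∙⊞
⊞⊞⊞⊞∙⊞⊞⊞⊞
⊞⊞∙∙∙∙⊞⊞⊞

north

??????????
??????????
??????⊞∙⊞⊞
???⊞⊞⊞⊞∙⊞⊞
???⊞⊞∙∙∙∙∙
???⊞⊞⊚∙∙∙∙
???⊞⊞∙∙∙∙∙
???⊞⊞∙∙∙∙∙
???⊞⊞⊞⊞∙⊞⊞
???⊞⊞∙∙∙∙⊞

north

??????????
??????????
??????????
???⊞⊞⊞⊞∙⊞⊞
???⊞⊞⊞⊞∙⊞⊞
???⊞⊞⊚∙∙∙∙
???⊞⊞∙∙∙∙∙
???⊞⊞∙∙∙∙∙
???⊞⊞∙∙∙∙∙
???⊞⊞⊞⊞∙⊞⊞

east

??????????
??????????
??????????
??⊞⊞⊞⊞∙⊞⊞⊞
??⊞⊞⊞⊞∙⊞⊞⊞
??⊞⊞∙⊚∙∙∙∙
??⊞⊞∙∙∙∙∙∙
??⊞⊞∙∙∙∙∙∙
??⊞⊞∙∙∙∙∙∙
??⊞⊞⊞⊞∙⊞⊞⊞

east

??????????
??????????
??????????
?⊞⊞⊞⊞∙⊞⊞⊞⊞
?⊞⊞⊞⊞∙⊞⊞⊞⊞
?⊞⊞∙∙⊚∙∙∙⊞
?⊞⊞∙∙∙∙∙∙⊞
?⊞⊞∙∙∙∙∙∙⊞
?⊞⊞∙∙∙∙∙∙⊞
?⊞⊞⊞⊞∙⊞⊞⊞⊞

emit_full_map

⊞⊞⊞⊞∙⊞⊞⊞⊞
⊞⊞⊞⊞∙⊞⊞⊞⊞
⊞⊞∙∙⊚∙∙∙⊞
⊞⊞∙∙∙∙∙∙⊞
⊞⊞∙∙∙∙∙∙⊞
⊞⊞∙∙∙∙∙∙⊞
⊞⊞⊞⊞∙⊞⊞⊞⊞
⊞⊞∙∙∙∙⊞⊞⊞

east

??????????
??????????
??????????
⊞⊞⊞⊞∙⊞⊞⊞⊞?
⊞⊞⊞⊞∙⊞⊞⊞⊞?
⊞⊞∙∙∙⊚∙∙⊞?
⊞⊞∙∙∙∙∙∙⊞?
⊞⊞∙∙∙∙∙∙⊞?
⊞⊞∙∙∙∙∙∙⊞?
⊞⊞⊞⊞∙⊞⊞⊞⊞?

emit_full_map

⊞⊞⊞⊞∙⊞⊞⊞⊞
⊞⊞⊞⊞∙⊞⊞⊞⊞
⊞⊞∙∙∙⊚∙∙⊞
⊞⊞∙∙∙∙∙∙⊞
⊞⊞∙∙∙∙∙∙⊞
⊞⊞∙∙∙∙∙∙⊞
⊞⊞⊞⊞∙⊞⊞⊞⊞
⊞⊞∙∙∙∙⊞⊞⊞


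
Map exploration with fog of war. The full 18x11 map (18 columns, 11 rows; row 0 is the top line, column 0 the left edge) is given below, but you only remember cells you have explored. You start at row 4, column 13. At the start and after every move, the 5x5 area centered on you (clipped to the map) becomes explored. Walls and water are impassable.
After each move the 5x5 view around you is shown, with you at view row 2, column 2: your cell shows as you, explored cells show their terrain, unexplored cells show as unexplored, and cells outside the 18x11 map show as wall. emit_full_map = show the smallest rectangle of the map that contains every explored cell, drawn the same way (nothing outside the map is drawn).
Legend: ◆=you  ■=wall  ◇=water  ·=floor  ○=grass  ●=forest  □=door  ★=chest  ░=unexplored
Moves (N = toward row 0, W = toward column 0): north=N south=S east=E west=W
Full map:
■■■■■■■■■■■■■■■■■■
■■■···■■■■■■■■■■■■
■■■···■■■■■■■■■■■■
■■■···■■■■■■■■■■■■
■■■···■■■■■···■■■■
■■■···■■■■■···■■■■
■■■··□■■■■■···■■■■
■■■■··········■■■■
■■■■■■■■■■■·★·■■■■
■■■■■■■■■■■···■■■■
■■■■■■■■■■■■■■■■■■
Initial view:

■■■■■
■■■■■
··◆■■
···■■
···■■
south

■■■■■
···■■
··◆■■
···■■
···■■

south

···■■
···■■
··◆■■
···■■
·★·■■

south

···■■
···■■
··◆■■
·★·■■
···■■

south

···■■
···■■
·★◆■■
···■■
■■■■■

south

···■■
·★·■■
··◆■■
■■■■■
■■■■■

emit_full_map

■■■■■
■■■■■
···■■
···■■
···■■
···■■
·★·■■
··◆■■
■■■■■

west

····■
■·★·■
■·◆·■
■■■■■
■■■■■

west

·····
■■·★·
■■◆··
■■■■■
■■■■■

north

■■···
·····
■■◆★·
■■···
■■■■■

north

■■···
■■···
··◆··
■■·★·
■■···

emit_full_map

░░■■■■■
░░■■■■■
░░···■■
■■···■■
■■···■■
··◆··■■
■■·★·■■
■■···■■
■■■■■■■

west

■■■··
■■■··
··◆··
■■■·★
■■■··

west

■■■■·
■■■■·
··◆··
■■■■·
■■■■·

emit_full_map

░░░░■■■■■
░░░░■■■■■
░░░░···■■
■■■■···■■
■■■■···■■
··◆····■■
■■■■·★·■■
■■■■···■■
░░■■■■■■■


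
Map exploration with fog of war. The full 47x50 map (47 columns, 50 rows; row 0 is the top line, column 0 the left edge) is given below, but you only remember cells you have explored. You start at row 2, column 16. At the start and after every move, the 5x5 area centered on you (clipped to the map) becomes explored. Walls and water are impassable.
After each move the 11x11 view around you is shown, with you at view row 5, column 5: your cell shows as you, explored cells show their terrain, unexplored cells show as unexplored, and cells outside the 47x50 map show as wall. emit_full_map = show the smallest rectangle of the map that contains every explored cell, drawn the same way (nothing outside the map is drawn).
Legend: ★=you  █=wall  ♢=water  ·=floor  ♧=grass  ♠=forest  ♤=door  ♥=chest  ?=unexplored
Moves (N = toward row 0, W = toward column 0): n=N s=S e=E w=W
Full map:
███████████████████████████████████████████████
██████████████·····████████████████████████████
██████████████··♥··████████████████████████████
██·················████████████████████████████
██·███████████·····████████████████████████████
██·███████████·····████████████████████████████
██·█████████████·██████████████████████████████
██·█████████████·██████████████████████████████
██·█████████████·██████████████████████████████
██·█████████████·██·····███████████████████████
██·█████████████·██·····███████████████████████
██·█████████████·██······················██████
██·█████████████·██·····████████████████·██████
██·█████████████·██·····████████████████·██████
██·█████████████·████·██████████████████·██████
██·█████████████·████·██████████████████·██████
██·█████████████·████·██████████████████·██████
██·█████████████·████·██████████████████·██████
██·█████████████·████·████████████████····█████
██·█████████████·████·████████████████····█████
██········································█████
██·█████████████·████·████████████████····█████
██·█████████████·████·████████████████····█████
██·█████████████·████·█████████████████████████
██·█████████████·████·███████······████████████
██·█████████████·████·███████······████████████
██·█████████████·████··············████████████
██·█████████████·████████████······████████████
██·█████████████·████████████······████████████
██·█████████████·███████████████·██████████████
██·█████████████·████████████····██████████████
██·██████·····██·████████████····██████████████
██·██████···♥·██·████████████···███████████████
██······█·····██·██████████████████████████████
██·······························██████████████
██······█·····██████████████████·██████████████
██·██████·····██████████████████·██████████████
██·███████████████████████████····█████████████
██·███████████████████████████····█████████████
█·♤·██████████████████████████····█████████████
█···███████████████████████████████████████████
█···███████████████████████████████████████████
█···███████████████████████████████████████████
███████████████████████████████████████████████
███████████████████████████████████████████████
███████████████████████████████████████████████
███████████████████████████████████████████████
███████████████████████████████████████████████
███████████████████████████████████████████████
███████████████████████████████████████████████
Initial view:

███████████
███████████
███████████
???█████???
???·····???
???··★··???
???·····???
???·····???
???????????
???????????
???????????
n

███████████
███████████
███████████
███████████
???█████???
???··★··???
???··♥··???
???·····???
???·····???
???????????
???????????

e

███████████
███████████
███████████
███████████
??██████???
??···★·█???
??··♥··█???
??·····█???
??·····????
???????????
???????????

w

███████████
███████████
███████████
███████████
???██████??
???··★··█??
???··♥··█??
???·····█??
???·····???
???????????
???????????

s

███████████
███████████
███████████
???██████??
???·····█??
???··★··█??
???·····█??
???·····???
???????????
???????????
???????????

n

███████████
███████████
███████████
███████████
???██████??
???··★··█??
???··♥··█??
???·····█??
???·····???
???????????
???????????

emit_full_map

██████
··★··█
··♥··█
·····█
·····?

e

███████████
███████████
███████████
███████████
??██████???
??···★·█???
??··♥··█???
??·····█???
??·····????
???????????
???????????


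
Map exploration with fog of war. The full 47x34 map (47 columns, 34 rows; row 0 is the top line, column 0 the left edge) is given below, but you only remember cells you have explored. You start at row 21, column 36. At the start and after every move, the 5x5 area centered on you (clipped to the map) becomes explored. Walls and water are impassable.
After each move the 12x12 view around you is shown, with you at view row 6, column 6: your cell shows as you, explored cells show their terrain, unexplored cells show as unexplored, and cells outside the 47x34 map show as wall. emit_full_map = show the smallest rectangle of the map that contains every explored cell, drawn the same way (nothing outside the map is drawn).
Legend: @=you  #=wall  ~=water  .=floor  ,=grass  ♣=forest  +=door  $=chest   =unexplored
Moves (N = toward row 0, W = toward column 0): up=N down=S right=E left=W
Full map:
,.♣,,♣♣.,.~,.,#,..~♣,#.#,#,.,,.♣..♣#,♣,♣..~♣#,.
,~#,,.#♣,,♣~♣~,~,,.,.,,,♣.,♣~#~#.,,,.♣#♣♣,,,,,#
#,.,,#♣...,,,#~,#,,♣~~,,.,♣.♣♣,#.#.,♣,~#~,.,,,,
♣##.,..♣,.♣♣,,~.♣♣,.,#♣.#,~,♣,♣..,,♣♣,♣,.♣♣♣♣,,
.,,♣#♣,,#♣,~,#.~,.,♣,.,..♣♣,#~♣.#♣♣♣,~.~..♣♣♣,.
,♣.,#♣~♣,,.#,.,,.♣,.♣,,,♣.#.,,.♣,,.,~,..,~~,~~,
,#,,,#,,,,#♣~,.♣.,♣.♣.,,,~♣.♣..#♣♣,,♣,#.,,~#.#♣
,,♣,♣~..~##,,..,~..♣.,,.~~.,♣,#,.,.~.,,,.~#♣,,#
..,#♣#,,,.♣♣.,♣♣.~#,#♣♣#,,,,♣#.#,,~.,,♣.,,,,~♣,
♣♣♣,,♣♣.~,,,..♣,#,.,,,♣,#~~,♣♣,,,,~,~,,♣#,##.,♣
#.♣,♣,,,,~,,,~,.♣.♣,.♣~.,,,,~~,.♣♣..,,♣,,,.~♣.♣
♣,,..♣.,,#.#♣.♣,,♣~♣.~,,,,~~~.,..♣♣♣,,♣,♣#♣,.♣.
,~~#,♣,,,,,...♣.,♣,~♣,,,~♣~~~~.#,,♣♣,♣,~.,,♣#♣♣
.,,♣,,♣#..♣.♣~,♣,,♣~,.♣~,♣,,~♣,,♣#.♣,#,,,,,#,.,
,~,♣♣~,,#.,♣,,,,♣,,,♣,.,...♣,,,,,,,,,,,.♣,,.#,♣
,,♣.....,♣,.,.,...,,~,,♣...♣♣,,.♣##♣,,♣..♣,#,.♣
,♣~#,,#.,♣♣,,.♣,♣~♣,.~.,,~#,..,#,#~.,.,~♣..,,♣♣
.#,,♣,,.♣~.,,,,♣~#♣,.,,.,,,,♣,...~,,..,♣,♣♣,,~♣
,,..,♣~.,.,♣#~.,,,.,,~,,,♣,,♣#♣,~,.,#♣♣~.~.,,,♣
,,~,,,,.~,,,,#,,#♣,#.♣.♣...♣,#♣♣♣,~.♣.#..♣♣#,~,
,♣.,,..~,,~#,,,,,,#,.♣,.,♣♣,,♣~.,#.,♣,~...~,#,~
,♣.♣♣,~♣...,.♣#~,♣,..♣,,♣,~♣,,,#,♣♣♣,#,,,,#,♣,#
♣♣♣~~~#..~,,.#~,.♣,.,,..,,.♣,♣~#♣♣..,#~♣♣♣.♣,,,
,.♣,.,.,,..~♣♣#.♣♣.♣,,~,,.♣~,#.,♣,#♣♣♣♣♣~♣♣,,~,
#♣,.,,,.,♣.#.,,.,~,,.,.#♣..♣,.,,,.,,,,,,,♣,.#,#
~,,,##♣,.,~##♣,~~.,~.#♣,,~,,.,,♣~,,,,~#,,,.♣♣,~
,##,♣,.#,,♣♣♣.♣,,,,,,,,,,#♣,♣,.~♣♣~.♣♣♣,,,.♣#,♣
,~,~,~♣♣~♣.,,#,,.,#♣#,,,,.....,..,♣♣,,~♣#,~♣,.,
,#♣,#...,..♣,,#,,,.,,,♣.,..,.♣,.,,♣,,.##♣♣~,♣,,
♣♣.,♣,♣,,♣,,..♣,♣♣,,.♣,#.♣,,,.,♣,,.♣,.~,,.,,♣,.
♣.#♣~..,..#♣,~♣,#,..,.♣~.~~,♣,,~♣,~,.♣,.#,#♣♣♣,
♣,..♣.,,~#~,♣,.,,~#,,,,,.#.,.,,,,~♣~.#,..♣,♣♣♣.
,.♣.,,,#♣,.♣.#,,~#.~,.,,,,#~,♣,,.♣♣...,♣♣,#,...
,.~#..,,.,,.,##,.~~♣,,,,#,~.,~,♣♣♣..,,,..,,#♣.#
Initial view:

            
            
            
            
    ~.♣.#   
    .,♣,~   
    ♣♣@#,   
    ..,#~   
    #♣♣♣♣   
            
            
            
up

            
            
            
            
    .,#♣♣   
    ~.♣.#   
    .,@,~   
    ♣♣,#,   
    ..,#~   
    #♣♣♣♣   
            
            

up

            
            
            
            
    ,,..,   
    .,#♣♣   
    ~.@.#   
    .,♣,~   
    ♣♣,#,   
    ..,#~   
    #♣♣♣♣   
            

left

            
            
            
            
    ~,,..,  
    ,.,#♣♣  
    ,~@♣.#  
    #.,♣,~  
    ♣♣♣,#,  
     ..,#~  
     #♣♣♣♣  
            

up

            
            
            
            
    #~.,.   
    ~,,..,  
    ,.@#♣♣  
    ,~.♣.#  
    #.,♣,~  
    ♣♣♣,#,  
     ..,#~  
     #♣♣♣♣  

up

            
            
            
            
    ##♣,,   
    #~.,.   
    ~,@..,  
    ,.,#♣♣  
    ,~.♣.#  
    #.,♣,~  
    ♣♣♣,#,  
     ..,#~  

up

            
            
            
            
    ,,,,,   
    ##♣,,   
    #~@,.   
    ~,,..,  
    ,.,#♣♣  
    ,~.♣.#  
    #.,♣,~  
    ♣♣♣,#,  

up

            
            
            
            
    #.♣,#   
    ,,,,,   
    ##@,,   
    #~.,.   
    ~,,..,  
    ,.,#♣♣  
    ,~.♣.#  
    #.,♣,~  

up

            
            
            
            
    ,♣♣,♣   
    #.♣,#   
    ,,@,,   
    ##♣,,   
    #~.,.   
    ~,,..,  
    ,.,#♣♣  
    ,~.♣.#  

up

            
            
            
            
    ♣♣♣,,   
    ,♣♣,♣   
    #.@,#   
    ,,,,,   
    ##♣,,   
    #~.,.   
    ~,,..,  
    ,.,#♣♣  

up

            
            
            
            
    ♣..,,   
    ♣♣♣,,   
    ,♣@,♣   
    #.♣,#   
    ,,,,,   
    ##♣,,   
    #~.,.   
    ~,,..,  

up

            
            
            
            
    ,~,~,   
    ♣..,,   
    ♣♣@,,   
    ,♣♣,♣   
    #.♣,#   
    ,,,,,   
    ##♣,,   
    #~.,.   

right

            
            
            
            
   ,~,~,,   
   ♣..,,♣   
   ♣♣♣@,♣   
   ,♣♣,♣,   
   #.♣,#,   
   ,,,,,    
   ##♣,,    
   #~.,.    

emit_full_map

,~,~,,
♣..,,♣
♣♣♣@,♣
,♣♣,♣,
#.♣,#,
,,,,, 
##♣,, 
#~.,. 
~,,..,
,.,#♣♣
,~.♣.#
#.,♣,~
♣♣♣,#,
 ..,#~
 #♣♣♣♣

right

            
            
            
            
  ,~,~,,♣   
  ♣..,,♣,   
  ♣♣♣,@♣,   
  ,♣♣,♣,~   
  #.♣,#,,   
  ,,,,,     
  ##♣,,     
  #~.,.     

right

            
            
            
            
 ,~,~,,♣#   
 ♣..,,♣,,   
 ♣♣♣,,@,♣   
 ,♣♣,♣,~.   
 #.♣,#,,,   
 ,,,,,      
 ##♣,,      
 #~.,.      

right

            
            
            
            
,~,~,,♣#,   
♣..,,♣,,,   
♣♣♣,,♣@♣#   
,♣♣,♣,~.,   
#.♣,#,,,,   
,,,,,       
##♣,,       
#~.,.       

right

            
            
            
            
~,~,,♣#,#   
..,,♣,,,.   
♣♣,,♣,@#♣   
♣♣,♣,~.,,   
.♣,#,,,,,   
,,,,        
#♣,,        
~.,.        

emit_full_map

,~,~,,♣#,#
♣..,,♣,,,.
♣♣♣,,♣,@#♣
,♣♣,♣,~.,,
#.♣,#,,,,,
,,,,,     
##♣,,     
#~.,.     
~,,..,    
,.,#♣♣    
,~.♣.#    
#.,♣,~    
♣♣♣,#,    
 ..,#~    
 #♣♣♣♣    

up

            
            
            
            
    ♣.,,,   
~,~,,♣#,#   
..,,♣,@,.   
♣♣,,♣,♣#♣   
♣♣,♣,~.,,   
.♣,#,,,,,   
,,,,        
#♣,,        

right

            
            
            
            
   ♣.,,,,   
,~,,♣#,##   
.,,♣,,@.~   
♣,,♣,♣#♣,   
♣,♣,~.,,♣   
♣,#,,,,,    
,,,         
♣,,         

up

            
            
            
            
    ,.~#♣   
   ♣.,,,,   
,~,,♣#@##   
.,,♣,,,.~   
♣,,♣,♣#♣,   
♣,♣,~.,,♣   
♣,#,,,,,    
,,,         

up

            
            
            
            
    .,,~#   
    ,.~#♣   
   ♣.,@,,   
,~,,♣#,##   
.,,♣,,,.~   
♣,,♣,♣#♣,   
♣,♣,~.,,♣   
♣,#,,,,,    

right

           #
           #
           #
           #
   .,,~#.  #
   ,.~#♣,  #
  ♣.,,@,~  #
~,,♣#,##.  #
,,♣,,,.~♣  #
,,♣,♣#♣,   #
,♣,~.,,♣   #
,#,,,,,    #

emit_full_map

      .,,~#.
      ,.~#♣,
     ♣.,,@,~
,~,~,,♣#,##.
♣..,,♣,,,.~♣
♣♣♣,,♣,♣#♣, 
,♣♣,♣,~.,,♣ 
#.♣,#,,,,,  
,,,,,       
##♣,,       
#~.,.       
~,,..,      
,.,#♣♣      
,~.♣.#      
#.,♣,~      
♣♣♣,#,      
 ..,#~      
 #♣♣♣♣      
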